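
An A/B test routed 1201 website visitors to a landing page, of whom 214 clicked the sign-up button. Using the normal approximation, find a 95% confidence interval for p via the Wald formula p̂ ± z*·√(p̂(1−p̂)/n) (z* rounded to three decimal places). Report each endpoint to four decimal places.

The sample proportion is 214/1201 = 0.17818.
Standard error of p̂: √(0.146435/1201) = √0.000121928 = 0.011042.
z* = 1.960 at the 95% level.
Margin of error: 1.960 × 0.011042 = 0.02164.
Interval: 0.17818 ± 0.02164 → (0.1565, 0.1998).

(0.1565, 0.1998)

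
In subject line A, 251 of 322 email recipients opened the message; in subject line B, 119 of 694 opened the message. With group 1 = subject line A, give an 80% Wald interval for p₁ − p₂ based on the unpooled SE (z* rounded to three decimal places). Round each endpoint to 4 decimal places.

p̂₁ = 0.77950, p̂₂ = 0.17147, so the observed difference is 0.60803.
SE = √(0.000533783 + 0.000204709) = √0.000738492 = 0.027175.
For 80% confidence, z* = 1.282. Margin = 1.282·0.027175 = 0.03484.
So the interval runs from 0.5732 to 0.6429.

(0.5732, 0.6429)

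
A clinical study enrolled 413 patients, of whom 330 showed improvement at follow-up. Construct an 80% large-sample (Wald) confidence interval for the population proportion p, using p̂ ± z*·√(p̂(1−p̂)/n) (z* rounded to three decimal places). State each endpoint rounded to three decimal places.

p̂ = 330/413 = 0.79903.
Standard error of p̂: √(0.160580/413) = √0.000388814 = 0.019718.
z* = 1.282 at the 80% level.
Margin of error: 1.282 × 0.019718 = 0.02528.
So the interval runs from 0.774 to 0.824.

(0.774, 0.824)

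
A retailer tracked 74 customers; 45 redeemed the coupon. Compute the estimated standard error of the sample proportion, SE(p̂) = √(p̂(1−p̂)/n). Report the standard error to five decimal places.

p̂ = 45/74 = 0.60811.
p̂(1−p̂) = 0.60811·0.39189 = 0.238312.
SE = √(0.238312/74) = 0.05675.

SE = 0.05675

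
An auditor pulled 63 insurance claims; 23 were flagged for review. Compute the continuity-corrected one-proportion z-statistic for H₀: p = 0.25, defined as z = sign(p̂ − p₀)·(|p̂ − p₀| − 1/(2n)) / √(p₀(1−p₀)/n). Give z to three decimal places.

z = 1.964

p̂ = 23/63 = 0.36508. p̂ − p₀ = 0.115079.
Continuity correction 1/(2n) = 1/126 = 0.007937.
Corrected numerator: |0.115079| − 0.007937 = 0.107142.
Under H₀, SE = √(p₀(1−p₀)/n) = √(0.25·0.75/63) = √0.002976190 = 0.054554.
z = +0.107142/0.054554 = 1.964.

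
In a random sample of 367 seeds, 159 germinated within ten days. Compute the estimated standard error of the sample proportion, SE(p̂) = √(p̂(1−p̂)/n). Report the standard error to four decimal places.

Sample proportion p̂ = 159/367 = 0.43324.
p̂(1−p̂) = 0.245543.
SE = √(0.245543/367) = √0.000669054 = 0.0259.

SE = 0.0259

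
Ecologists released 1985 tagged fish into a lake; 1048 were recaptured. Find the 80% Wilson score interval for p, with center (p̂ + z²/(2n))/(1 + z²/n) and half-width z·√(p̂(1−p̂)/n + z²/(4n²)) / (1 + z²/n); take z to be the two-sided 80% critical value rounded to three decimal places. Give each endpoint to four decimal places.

Here p̂ = 1048/1985 = 0.52796 and z = 1.282 (z² = 1.643524).
Denominator 1 + z²/n = 1 + 1.643524/1985 = 1.000828.
Center = (0.52796 + 0.000414)/1.000828 = 0.52794.
Radicand: p̂(1−p̂)/n + z²/(4n²) = 0.000125551 + 0.000000104 = 0.000125655.
Half-width = 1.282·√0.000125655/1.000828 = 0.01436.
CI: 0.52794 ± 0.01436 = (0.5136, 0.5423).

(0.5136, 0.5423)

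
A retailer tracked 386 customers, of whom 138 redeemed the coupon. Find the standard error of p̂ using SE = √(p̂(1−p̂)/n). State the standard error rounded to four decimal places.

The sample proportion is 138/386 = 0.35751.
p̂(1−p̂) = 0.35751·0.64249 = 0.229697.
Dividing by n and taking the root: √0.000595070 = 0.0244.

SE = 0.0244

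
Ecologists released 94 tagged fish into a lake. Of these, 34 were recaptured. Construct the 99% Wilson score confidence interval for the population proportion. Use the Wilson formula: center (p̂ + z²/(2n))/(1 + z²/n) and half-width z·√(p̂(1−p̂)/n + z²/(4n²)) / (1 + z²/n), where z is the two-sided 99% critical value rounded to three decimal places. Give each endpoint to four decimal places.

(0.2471, 0.4945)

Here p̂ = 34/94 = 0.36170 and z = 2.576 (z² = 6.635776).
Denominator 1 + z²/n = 1 + 6.635776/94 = 1.070593.
Center = (0.36170 + 0.035297)/1.070593 = 0.37082.
Radicand: p̂(1−p̂)/n + z²/(4n²) = 0.002456103 + 0.000187748 = 0.002643851.
Half-width = 2.576·√0.002643851/1.070593 = 0.12372.
So the interval runs from 0.2471 to 0.4945.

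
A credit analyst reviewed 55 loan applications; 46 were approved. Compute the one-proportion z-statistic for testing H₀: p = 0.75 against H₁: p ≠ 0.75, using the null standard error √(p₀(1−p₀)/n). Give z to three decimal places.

The sample proportion is 46/55 = 0.83636.
SE₀ = √(0.75·0.25/55) = 0.058387.
z = (0.83636 − 0.75)/0.058387 = 0.08636/0.058387 = 1.479.

z = 1.479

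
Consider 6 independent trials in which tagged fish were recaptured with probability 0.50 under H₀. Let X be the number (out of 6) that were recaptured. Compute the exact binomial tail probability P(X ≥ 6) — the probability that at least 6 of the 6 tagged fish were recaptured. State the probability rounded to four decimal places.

X ~ Binomial(n=6, p=0.50).
P(X ≥ 6) = C(6,6)·0.50^6·0.50^0.
= 0.015625 = 0.0156.

P = 0.0156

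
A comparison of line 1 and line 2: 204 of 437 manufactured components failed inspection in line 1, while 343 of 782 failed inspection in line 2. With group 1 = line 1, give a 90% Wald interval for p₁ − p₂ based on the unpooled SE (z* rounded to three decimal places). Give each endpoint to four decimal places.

p̂₁ = 0.46682, p̂₂ = 0.43862, so the observed difference is 0.02820.
SE = √(0.000569563 + 0.000314875) = √0.000884438 = 0.029740.
The 90% critical value is z* = 1.645. Margin of error = 0.04892.
Interval: 0.02820 ± 0.04892 → (-0.0207, 0.0771).

(-0.0207, 0.0771)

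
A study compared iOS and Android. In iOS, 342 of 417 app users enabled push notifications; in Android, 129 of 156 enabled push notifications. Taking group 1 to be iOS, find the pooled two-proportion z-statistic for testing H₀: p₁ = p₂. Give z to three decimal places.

z = -0.189

p̂₁ = 342/417 = 0.82014, p̂₂ = 129/156 = 0.82692.
Pooled p̂ = (342+129)/(417+156) = 471/573 = 0.82199.
SE = √[p̂(1−p̂)(1/n₁+1/n₂)] = √[0.82199·0.17801·(1/417+1/156)] ≈ 0.035901.
z = (p̂₁ − p̂₂)/SE = (0.82014 − 0.82692)/0.035901 = -0.00678/0.035901 = -0.189.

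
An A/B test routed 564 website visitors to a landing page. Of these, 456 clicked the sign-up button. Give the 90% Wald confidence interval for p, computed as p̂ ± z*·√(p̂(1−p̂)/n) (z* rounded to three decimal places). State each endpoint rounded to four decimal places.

p̂ = 456/564 = 0.80851.
SE(p̂) = √(0.80851·0.19149/564) = 0.016568.
For 90% confidence, z* = 1.645.
Margin = 1.645·0.016568 = 0.02725.
Interval: 0.80851 ± 0.02725 → (0.7813, 0.8358).

(0.7813, 0.8358)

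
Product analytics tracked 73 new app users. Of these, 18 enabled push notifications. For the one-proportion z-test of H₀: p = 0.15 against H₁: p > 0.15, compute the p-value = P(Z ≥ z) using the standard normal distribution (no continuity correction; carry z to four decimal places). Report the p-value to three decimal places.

p-value = 0.010

Sample proportion p̂ = 18/73 = 0.24658.
Under H₀, SE = √(p₀(1−p₀)/n) = √(0.15·0.85/73) = √0.001746575 = 0.041792.
z = (p̂ − p₀)/SE = (18/73 − 0.15)/0.041792 ≈ 2.3109.
p-value = P(Z ≥ z) with z = 2.3109 → 0.010.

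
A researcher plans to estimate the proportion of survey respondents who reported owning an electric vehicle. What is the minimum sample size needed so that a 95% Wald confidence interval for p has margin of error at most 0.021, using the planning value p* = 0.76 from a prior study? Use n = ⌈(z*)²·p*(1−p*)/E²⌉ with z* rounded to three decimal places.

n = 1589

For 95% confidence, z* = 1.960.
p*(1−p*) = 0.1824.
(z*)²·p*(1−p*)/E² = 3.841600·0.1824/0.000441 = 1588.907.
⌈1588.907⌉ = 1589.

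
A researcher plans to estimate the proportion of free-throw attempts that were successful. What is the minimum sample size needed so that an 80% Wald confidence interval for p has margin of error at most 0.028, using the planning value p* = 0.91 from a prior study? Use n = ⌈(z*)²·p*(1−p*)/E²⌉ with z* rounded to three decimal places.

For 80% confidence, z* = 1.282.
p*(1−p*) = 0.0819.
(z*)²·p*(1−p*)/E² = 1.643524·0.0819/0.000784 = 171.690.
Rounding up, n = 172.

n = 172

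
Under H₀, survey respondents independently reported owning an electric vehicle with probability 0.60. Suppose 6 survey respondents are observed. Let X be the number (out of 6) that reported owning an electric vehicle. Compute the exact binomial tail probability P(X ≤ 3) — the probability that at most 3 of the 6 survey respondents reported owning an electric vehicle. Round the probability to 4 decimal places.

P = 0.4557

X ~ Binomial(n=6, p=0.60).
P(X ≤ 3) = C(6,0)·0.60^0·0.40^6 + C(6,1)·0.60^1·0.40^5 + C(6,2)·0.60^2·0.40^4 + C(6,3)·0.60^3·0.40^3.
= 0.004096 + 0.036864 + 0.138240 + 0.276480 = 0.4557.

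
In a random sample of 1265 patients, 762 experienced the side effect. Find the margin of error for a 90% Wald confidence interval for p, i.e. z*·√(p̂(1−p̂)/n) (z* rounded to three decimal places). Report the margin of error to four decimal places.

p̂ = 762/1265 = 0.60237.
SE = √(p̂(1−p̂)/n) = √(0.239520/1265) = 0.013760.
z* = 1.645 at the 90% level.
ME = 1.645·0.013760 = 0.0226.

ME = 0.0226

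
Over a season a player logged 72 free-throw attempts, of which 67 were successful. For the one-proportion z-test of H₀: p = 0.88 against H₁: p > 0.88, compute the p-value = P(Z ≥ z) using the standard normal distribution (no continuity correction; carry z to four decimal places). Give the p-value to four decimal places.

With x = 67 successes in n = 72, p̂ = 0.93056.
Under H₀, SE = √(p₀(1−p₀)/n) = √(0.88·0.12/72) = √0.001466667 = 0.038297.
Test statistic (full precision, shown to 4 dp): z = (67/72 − 0.88)/SE₀ ≈ 1.3201.
From the standard normal, P(Z ≥ z) = 0.0934.

p-value = 0.0934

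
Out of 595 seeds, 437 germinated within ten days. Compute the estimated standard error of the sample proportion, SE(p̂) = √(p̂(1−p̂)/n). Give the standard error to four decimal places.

SE = 0.0181

Sample proportion p̂ = 437/595 = 0.73445.
p̂(1−p̂) = 0.195033.
SE = √(0.195033/595) = 0.0181.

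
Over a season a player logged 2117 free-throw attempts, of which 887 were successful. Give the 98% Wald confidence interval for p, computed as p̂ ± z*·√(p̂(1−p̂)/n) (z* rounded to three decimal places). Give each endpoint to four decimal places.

(0.3940, 0.4439)

Sample proportion p̂ = 887/2117 = 0.41899.
SE(p̂) = √(0.41899·0.58101/2117) = 0.010723.
The 98% critical value is z* = 2.326.
Margin of error: 2.326 × 0.010723 = 0.02494.
So the interval runs from 0.3940 to 0.4439.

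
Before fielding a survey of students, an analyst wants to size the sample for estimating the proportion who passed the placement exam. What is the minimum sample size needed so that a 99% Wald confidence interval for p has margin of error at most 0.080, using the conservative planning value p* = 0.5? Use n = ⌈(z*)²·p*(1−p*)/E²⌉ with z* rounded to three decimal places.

For 99% confidence, z* = 2.576.
p*(1−p*) = 0.50·0.50 = 0.2500.
(z*)²·p*(1−p*)/E² = 6.635776·0.2500/0.006400 = 259.210.
⌈259.210⌉ = 260.

n = 260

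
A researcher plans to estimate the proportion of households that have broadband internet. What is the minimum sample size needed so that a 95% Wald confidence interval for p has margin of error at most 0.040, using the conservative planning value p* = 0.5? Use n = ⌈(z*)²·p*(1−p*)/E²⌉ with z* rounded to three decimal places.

The 95% critical value is z* = 1.960.
p*(1−p*) = 0.2500.
(z*)²·p*(1−p*)/E² = 3.841600·0.2500/0.001600 = 600.250.
Rounding up, n = 601.

n = 601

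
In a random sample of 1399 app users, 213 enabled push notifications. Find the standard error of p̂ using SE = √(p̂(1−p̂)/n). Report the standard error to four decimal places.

The sample proportion is 213/1399 = 0.15225.
p̂(1−p̂) = 0.15225·0.84775 = 0.129070.
SE = √(0.129070/1399) = 0.0096.

SE = 0.0096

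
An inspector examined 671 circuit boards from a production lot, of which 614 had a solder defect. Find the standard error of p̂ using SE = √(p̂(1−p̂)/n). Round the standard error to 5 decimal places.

SE = 0.01076

The sample proportion is 614/671 = 0.91505.
p̂(1−p̂) = 0.91505·0.08495 = 0.077733.
SE = √(0.077733/671) = 0.01076.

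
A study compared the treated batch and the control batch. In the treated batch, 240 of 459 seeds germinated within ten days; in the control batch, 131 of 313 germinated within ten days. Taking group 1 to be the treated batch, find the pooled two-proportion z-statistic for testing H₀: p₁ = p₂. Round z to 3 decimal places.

z = 2.849

Sample proportions: p̂₁ = 240/459 = 0.52288 and p̂₂ = 131/313 = 0.41853.
Pooling: p̂ = 371/772 = 0.48057.
SE = √[p̂(1−p̂)(1/n₁+1/n₂)] = √[0.48057·0.51943·(1/459+1/313)] ≈ 0.036625.
z = 0.10435/0.036625 = 2.849.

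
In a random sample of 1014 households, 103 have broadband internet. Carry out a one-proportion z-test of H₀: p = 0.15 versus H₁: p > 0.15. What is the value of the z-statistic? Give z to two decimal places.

z = -4.32

The sample proportion is 103/1014 = 0.10158.
Under H₀, SE = √(p₀(1−p₀)/n) = √(0.15·0.85/1014) = √0.000125740 = 0.011213.
Test statistic: z = -0.04842/0.011213 = -4.32.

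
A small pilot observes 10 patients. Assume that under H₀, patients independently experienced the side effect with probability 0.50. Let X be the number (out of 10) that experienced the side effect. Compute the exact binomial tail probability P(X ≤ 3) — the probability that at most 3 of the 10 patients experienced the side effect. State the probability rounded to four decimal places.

X ~ Binomial(n=10, p=0.50).
P(X ≤ 3) = C(10,0)·0.50^0·0.50^10 + C(10,1)·0.50^1·0.50^9 + C(10,2)·0.50^2·0.50^8 + C(10,3)·0.50^3·0.50^7.
= 0.000977 + 0.009766 + 0.043945 + 0.117188 = 0.1719.

P = 0.1719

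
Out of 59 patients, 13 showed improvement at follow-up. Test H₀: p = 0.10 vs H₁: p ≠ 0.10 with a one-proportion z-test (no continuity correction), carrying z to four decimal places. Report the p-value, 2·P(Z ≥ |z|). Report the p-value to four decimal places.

Sample proportion p̂ = 13/59 = 0.22034.
Under H₀, SE = √(p₀(1−p₀)/n) = √(0.10·0.90/59) = √0.001525424 = 0.039057.
z = (p̂ − p₀)/SE = (13/59 − 0.10)/0.039057 ≈ 3.0811.
p-value = 2·P(Z ≥ |z|) with z = 3.0811 → 0.0021.

p-value = 0.0021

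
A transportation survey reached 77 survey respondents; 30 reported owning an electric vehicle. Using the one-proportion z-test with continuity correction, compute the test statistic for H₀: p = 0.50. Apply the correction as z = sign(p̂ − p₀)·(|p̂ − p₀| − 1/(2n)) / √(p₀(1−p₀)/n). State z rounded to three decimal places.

With x = 30 successes in n = 77, p̂ = 0.38961. p̂ − p₀ = -0.110390.
1/(2n) = 0.006494.
Corrected numerator: |-0.110390| − 0.006494 = 0.103896.
Null standard error: √(0.50·0.50/77) = √0.003246753 = 0.056980.
z = (−)0.103896/0.056980 = -1.823.

z = -1.823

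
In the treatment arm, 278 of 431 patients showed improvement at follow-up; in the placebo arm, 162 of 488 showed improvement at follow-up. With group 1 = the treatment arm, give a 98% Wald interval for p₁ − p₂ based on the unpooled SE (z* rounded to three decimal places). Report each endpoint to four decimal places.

p̂₁ = 0.64501, p̂₂ = 0.33197, so the observed difference is 0.31304.
SE = √(0.000531257 + 0.000454436) = √0.000985693 = 0.031396.
z* = 2.326 at the 98% level. Margin = 2.326·0.031396 = 0.07303.
Interval: 0.31304 ± 0.07303 → (0.2400, 0.3861).

(0.2400, 0.3861)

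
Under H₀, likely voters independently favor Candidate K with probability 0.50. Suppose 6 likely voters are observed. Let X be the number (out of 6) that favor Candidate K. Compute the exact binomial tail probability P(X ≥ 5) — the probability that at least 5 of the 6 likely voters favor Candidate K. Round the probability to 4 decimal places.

X is binomial with n = 6 and p = 0.50.
P(X ≥ 5) = C(6,5)·0.50^5·0.50^1 + C(6,6)·0.50^6·0.50^0.
= 0.093750 + 0.015625 = 0.1094.

P = 0.1094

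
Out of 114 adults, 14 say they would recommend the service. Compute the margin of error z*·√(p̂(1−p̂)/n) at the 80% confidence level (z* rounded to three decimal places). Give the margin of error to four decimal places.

ME = 0.0394

With x = 14 successes in n = 114, p̂ = 0.12281.
SE(p̂) = √(0.12281·0.87719/114) = 0.030740.
The 80% critical value is z* = 1.282.
Margin of error = z*·SE = 1.282 × 0.030740 = 0.0394.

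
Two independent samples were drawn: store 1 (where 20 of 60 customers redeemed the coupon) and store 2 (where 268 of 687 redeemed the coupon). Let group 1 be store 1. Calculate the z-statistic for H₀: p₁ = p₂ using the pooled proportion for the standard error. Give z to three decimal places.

Sample proportions: p̂₁ = 20/60 = 0.33333 and p̂₂ = 268/687 = 0.39010.
Pooled p̂ = (20+268)/(60+687) = 288/747 = 0.38554.
Pooled SE = √[0.2368994·0.01812227] ≈ 0.065522.
z = -0.05677/0.065522 = -0.866.

z = -0.866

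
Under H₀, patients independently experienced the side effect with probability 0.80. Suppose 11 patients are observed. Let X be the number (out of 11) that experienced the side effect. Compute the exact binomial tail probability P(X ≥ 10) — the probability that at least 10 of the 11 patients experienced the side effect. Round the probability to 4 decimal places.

X is binomial with n = 11 and p = 0.80.
P(X ≥ 10) = C(11,10)·0.80^10·0.20^1 + C(11,11)·0.80^11·0.20^0.
= 0.236223 + 0.085899 = 0.3221.

P = 0.3221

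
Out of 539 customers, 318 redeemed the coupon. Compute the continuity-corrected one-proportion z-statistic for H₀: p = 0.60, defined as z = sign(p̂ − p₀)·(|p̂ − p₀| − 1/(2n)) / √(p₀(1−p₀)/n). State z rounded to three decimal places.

z = -0.431

Sample proportion p̂ = 318/539 = 0.58998. p̂ − p₀ = -0.010019.
1/(2n) = 0.000928.
Corrected numerator: |-0.010019| − 0.000928 = 0.009091.
Null standard error: √(0.60·0.40/539) = √0.000445269 = 0.021101.
z = (−)0.009091/0.021101 = -0.431.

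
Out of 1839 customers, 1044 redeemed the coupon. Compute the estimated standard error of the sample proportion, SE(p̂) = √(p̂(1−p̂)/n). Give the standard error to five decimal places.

SE = 0.01155

The sample proportion is 1044/1839 = 0.56770.
p̂(1−p̂) = 0.56770·0.43230 = 0.245417.
Dividing by n and taking the root: √0.000133451 = 0.01155.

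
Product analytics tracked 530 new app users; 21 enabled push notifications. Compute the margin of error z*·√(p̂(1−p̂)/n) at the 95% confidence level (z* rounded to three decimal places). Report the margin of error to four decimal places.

ME = 0.0166

With x = 21 successes in n = 530, p̂ = 0.03962.
SE = √(p̂(1−p̂)/n) = √(0.038053/530) = 0.008473.
For 95% confidence, z* = 1.960.
Margin of error = z*·SE = 1.960 × 0.008473 = 0.0166.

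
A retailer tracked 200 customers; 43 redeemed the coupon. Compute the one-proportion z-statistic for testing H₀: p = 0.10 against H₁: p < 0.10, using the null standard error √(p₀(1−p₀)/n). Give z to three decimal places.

z = 5.421

The sample proportion is 43/200 = 0.21500.
Under H₀, SE = √(p₀(1−p₀)/n) = √(0.10·0.90/200) = √0.000450000 = 0.021213.
z = (p̂ − p₀)/SE = (0.21500 − 0.10)/0.021213 = 5.421.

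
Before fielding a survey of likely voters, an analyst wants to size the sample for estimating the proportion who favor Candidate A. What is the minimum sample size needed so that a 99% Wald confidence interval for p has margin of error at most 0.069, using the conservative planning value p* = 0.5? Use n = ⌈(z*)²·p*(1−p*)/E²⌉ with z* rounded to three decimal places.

The 99% critical value is z* = 2.576.
p*(1−p*) = 0.2500.
Required n before rounding: 6.635776 × 0.2500 / 0.069² = 348.444.
Rounding up, n = 349.

n = 349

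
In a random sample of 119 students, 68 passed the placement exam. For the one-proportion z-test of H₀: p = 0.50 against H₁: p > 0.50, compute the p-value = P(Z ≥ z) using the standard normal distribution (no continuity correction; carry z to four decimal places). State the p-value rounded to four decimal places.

p-value = 0.0596

With x = 68 successes in n = 119, p̂ = 0.57143.
Under H₀, SE = √(p₀(1−p₀)/n) = √(0.50·0.50/119) = √0.002100840 = 0.045835.
z = (p̂ − p₀)/SE = (68/119 − 0.50)/0.045835 ≈ 1.5584.
p-value = P(Z ≥ z) with z = 1.5584 → 0.0596.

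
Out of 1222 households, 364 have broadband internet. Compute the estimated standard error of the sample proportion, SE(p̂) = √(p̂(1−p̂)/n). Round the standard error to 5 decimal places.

The sample proportion is 364/1222 = 0.29787.
p̂(1−p̂) = 0.209143.
SE = √(0.209143/1222) = 0.01308.

SE = 0.01308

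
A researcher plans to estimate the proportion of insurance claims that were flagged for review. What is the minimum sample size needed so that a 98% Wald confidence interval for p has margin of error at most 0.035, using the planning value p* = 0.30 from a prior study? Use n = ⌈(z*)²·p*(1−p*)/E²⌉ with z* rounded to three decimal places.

The 98% critical value is z* = 2.326.
p*(1−p*) = 0.2100.
Required n before rounding: 5.410276 × 0.2100 / 0.035² = 927.476.
Rounding up, n = 928.

n = 928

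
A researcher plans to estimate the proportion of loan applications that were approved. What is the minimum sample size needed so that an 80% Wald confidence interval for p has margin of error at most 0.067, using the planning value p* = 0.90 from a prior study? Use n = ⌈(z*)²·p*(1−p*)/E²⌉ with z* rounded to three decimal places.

z* = 1.282 at the 80% level.
p*(1−p*) = 0.90·0.10 = 0.0900.
(z*)²·p*(1−p*)/E² = 1.643524·0.0900/0.004489 = 32.951.
Rounding up, n = 33.

n = 33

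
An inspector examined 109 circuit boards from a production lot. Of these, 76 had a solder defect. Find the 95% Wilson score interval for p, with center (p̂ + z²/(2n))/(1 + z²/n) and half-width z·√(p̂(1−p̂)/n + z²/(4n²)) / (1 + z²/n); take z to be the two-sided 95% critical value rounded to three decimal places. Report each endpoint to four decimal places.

(0.6055, 0.7756)

Here p̂ = 76/109 = 0.69725 and z = 1.960 (z² = 3.841600).
1 + z²/n = 1.035244.
Center = (0.69725 + 0.017622)/1.035244 = 0.69053.
Radicand: p̂(1−p̂)/n + z²/(4n²) = 0.001936636 + 0.000080835 = 0.002017471.
Half-width = z·√(radicand)/denom = 1.960·0.044916/1.035244 = 0.08504.
Interval: 0.69053 ± 0.08504 → (0.6055, 0.7756).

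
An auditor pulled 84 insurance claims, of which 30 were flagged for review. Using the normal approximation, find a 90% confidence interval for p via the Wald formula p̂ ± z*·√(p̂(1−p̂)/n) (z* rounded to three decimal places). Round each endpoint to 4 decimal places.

p̂ = 30/84 = 0.35714.
Standard error of p̂: √(0.229592/84) = √0.002733236 = 0.052280.
The 90% critical value is z* = 1.645.
Margin = 1.645·0.052280 = 0.08600.
So the interval runs from 0.2711 to 0.4431.

(0.2711, 0.4431)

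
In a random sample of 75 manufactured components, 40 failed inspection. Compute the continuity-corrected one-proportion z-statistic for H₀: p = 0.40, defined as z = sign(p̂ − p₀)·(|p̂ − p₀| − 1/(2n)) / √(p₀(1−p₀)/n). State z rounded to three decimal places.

z = 2.239

p̂ = 40/75 = 0.53333. p̂ − p₀ = 0.133333.
1/(2n) = 0.006667.
Corrected numerator: |0.133333| − 0.006667 = 0.126666.
Null standard error: √(0.40·0.60/75) = √0.003200000 = 0.056569.
z = (+)0.126666/0.056569 = 2.239.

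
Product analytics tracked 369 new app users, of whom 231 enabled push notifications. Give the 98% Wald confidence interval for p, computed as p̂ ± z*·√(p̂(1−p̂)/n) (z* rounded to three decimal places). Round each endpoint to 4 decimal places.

(0.5674, 0.6846)

The sample proportion is 231/369 = 0.62602.
Standard error of p̂: √(0.234120/369) = √0.000634471 = 0.025189.
z* = 2.326 at the 98% level.
Margin = 2.326·0.025189 = 0.05859.
So the interval runs from 0.5674 to 0.6846.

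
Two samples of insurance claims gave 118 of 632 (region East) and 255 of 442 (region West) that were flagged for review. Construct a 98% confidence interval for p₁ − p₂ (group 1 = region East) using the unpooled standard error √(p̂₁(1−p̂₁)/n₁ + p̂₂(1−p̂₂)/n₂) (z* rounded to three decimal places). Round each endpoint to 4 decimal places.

(-0.4557, -0.3247)

p̂₁ = 0.18671, p̂₂ = 0.57692, so the observed difference is -0.39021.
Unpooled SE = √(p̂₁(1−p̂₁)/n₁ + p̂₂(1−p̂₂)/n₂) = √(0.000240267 + 0.000552224) = 0.028151.
z* = 2.326 at the 98% level. Margin = 2.326·0.028151 = 0.06548.
So the interval runs from -0.4557 to -0.3247.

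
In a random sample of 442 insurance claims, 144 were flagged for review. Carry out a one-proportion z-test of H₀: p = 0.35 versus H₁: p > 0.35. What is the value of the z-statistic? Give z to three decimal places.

p̂ = 144/442 = 0.32579.
Under H₀, SE = √(p₀(1−p₀)/n) = √(0.35·0.65/442) = √0.000514706 = 0.022687.
z = (0.32579 − 0.35)/0.022687 = -0.02421/0.022687 = -1.067.

z = -1.067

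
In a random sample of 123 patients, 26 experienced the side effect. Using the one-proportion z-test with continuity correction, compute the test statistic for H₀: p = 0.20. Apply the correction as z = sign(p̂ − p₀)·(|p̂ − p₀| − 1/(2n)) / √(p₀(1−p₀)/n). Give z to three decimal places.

z = 0.203

The sample proportion is 26/123 = 0.21138. p̂ − p₀ = 0.011382.
Continuity correction 1/(2n) = 1/246 = 0.004065.
Corrected numerator: |0.011382| − 0.004065 = 0.007317.
Null standard error: √(0.20·0.80/123) = √0.001300813 = 0.036067.
z = (+)0.007317/0.036067 = 0.203.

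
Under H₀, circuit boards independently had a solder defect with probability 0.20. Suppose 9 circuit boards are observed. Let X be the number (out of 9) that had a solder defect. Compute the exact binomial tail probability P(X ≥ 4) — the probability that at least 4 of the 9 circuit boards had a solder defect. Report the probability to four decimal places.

X ~ Binomial(n=9, p=0.20).
P(X ≥ 4) = Σ_{j=4}^{9} C(9,j)·0.20^j·0.80^{9−j}.
= 0.066060 + 0.016515 + 0.002753 + 0.000295 + 0.000018 + 0.000001 = 0.0856.

P = 0.0856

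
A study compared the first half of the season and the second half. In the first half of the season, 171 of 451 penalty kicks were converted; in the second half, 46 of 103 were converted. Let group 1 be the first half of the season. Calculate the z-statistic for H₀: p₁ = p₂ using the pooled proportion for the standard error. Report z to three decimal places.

z = -1.265

Sample proportions: p̂₁ = 171/451 = 0.37916 and p̂₂ = 46/103 = 0.44660.
Pooling: p̂ = 217/554 = 0.39170.
SE = √[p̂(1−p̂)(1/n₁+1/n₂)] = √[0.39170·0.60830·(1/451+1/103)] ≈ 0.053307.
z = (p̂₁ − p̂₂)/SE = (0.37916 − 0.44660)/0.053307 = -0.06744/0.053307 = -1.265.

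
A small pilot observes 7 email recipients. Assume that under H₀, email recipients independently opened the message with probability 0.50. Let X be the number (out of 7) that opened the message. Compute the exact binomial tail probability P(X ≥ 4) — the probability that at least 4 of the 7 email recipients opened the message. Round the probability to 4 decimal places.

X ~ Binomial(n=7, p=0.50).
P(X ≥ 4) = C(7,4)·0.50^4·0.50^3 + C(7,5)·0.50^5·0.50^2 + C(7,6)·0.50^6·0.50^1 + C(7,7)·0.50^7·0.50^0.
= 0.273438 + 0.164062 + 0.054688 + 0.007812 = 0.5000.

P = 0.5000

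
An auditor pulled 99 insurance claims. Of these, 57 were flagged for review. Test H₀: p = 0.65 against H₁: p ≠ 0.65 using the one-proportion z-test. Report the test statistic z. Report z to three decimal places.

Sample proportion p̂ = 57/99 = 0.57576.
Under H₀, SE = √(p₀(1−p₀)/n) = √(0.65·0.35/99) = √0.002297980 = 0.047937.
Test statistic: z = -0.07424/0.047937 = -1.549.

z = -1.549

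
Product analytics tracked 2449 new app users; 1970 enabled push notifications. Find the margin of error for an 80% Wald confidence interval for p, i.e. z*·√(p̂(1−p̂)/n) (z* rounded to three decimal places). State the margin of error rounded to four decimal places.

The sample proportion is 1970/2449 = 0.80441.
SE = √(p̂(1−p̂)/n) = √(0.157335/2449) = 0.008015.
For 80% confidence, z* = 1.282.
Margin of error = z*·SE = 1.282 × 0.008015 = 0.0103.

ME = 0.0103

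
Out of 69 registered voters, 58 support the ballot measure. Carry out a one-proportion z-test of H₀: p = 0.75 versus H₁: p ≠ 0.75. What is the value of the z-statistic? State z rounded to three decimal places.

z = 1.738

With x = 58 successes in n = 69, p̂ = 0.84058.
Under H₀, SE = √(p₀(1−p₀)/n) = √(0.75·0.25/69) = √0.002717391 = 0.052129.
z = (0.84058 − 0.75)/0.052129 = 0.09058/0.052129 = 1.738.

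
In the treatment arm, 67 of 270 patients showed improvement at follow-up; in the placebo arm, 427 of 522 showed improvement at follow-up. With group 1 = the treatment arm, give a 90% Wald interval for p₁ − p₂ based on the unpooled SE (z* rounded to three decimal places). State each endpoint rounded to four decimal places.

(-0.6213, -0.5185)

p̂₁ = 67/270 = 0.24815, p̂₂ = 427/522 = 0.81801; p̂₁ − p̂₂ = -0.56986.
SE = √(0.000691002 + 0.000285194) = √0.000976196 = 0.031244.
For 90% confidence, z* = 1.645. Margin = 1.645·0.031244 = 0.05140.
CI: -0.56986 ± 0.05140 = (-0.6213, -0.5185).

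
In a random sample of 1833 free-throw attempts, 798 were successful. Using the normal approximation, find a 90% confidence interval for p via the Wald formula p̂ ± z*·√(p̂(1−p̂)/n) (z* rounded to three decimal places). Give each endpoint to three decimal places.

(0.416, 0.454)

Sample proportion p̂ = 798/1833 = 0.43535.
SE = √(p̂(1−p̂)/n) = √(0.245821/1833) = 0.011581.
z* = 1.645 at the 90% level.
Margin = 1.645·0.011581 = 0.01905.
Interval: 0.43535 ± 0.01905 → (0.416, 0.454).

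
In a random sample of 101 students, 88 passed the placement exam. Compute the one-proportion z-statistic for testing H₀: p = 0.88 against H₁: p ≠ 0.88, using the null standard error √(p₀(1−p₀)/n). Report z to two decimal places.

p̂ = 88/101 = 0.87129.
Null standard error: √(0.88·0.12/101) = √0.001045545 = 0.032335.
z = (p̂ − p₀)/SE = (0.87129 − 0.88)/0.032335 = -0.27.

z = -0.27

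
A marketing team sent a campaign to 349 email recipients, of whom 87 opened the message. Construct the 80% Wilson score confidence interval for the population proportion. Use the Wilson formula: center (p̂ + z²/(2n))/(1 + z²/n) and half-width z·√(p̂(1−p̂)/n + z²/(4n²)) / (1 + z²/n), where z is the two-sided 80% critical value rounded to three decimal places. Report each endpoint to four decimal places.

p̂ = 87/349 = 0.24928; z = 1.282, so z² = 1.643524.
Denominator 1 + z²/n = 1 + 1.643524/349 = 1.004709.
Center = (0.24928 + 0.002355)/1.004709 = 0.25046.
Radicand: p̂(1−p̂)/n + z²/(4n²) = 0.000536222 + 0.000003373 = 0.000539595.
Half-width = z·√(radicand)/denom = 1.282·0.023229/1.004709 = 0.02964.
CI: 0.25046 ± 0.02964 = (0.2208, 0.2801).

(0.2208, 0.2801)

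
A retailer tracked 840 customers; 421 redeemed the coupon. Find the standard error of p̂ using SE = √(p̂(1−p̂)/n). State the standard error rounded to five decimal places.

p̂ = 421/840 = 0.50119.
p̂(1−p̂) = 0.50119·0.49881 = 0.249999.
SE = √(0.249999/840) = 0.01725.

SE = 0.01725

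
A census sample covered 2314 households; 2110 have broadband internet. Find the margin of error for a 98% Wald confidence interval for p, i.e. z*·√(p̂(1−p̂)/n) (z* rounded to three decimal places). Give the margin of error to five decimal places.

The sample proportion is 2110/2314 = 0.91184.
SE = √(p̂(1−p̂)/n) = √(0.080387/2314) = 0.005894.
For 98% confidence, z* = 2.326.
Margin of error = z*·SE = 2.326 × 0.005894 = 0.01371.

ME = 0.01371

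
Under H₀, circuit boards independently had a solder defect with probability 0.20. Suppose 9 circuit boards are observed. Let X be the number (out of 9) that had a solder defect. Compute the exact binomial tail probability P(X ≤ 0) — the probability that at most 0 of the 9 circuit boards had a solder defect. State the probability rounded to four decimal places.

P = 0.1342

X ~ Binomial(n=9, p=0.20).
P(X ≤ 0) = C(9,0)·0.20^0·0.80^9.
= 0.134218 = 0.1342.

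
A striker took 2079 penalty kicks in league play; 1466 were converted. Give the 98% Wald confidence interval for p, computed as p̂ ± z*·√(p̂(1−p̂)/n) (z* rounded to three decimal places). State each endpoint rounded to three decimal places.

(0.682, 0.728)

Sample proportion p̂ = 1466/2079 = 0.70515.
SE(p̂) = √(0.70515·0.29485/2079) = 0.010000.
z* = 2.326 at the 98% level.
Margin of error: 2.326 × 0.010000 = 0.02326.
So the interval runs from 0.682 to 0.728.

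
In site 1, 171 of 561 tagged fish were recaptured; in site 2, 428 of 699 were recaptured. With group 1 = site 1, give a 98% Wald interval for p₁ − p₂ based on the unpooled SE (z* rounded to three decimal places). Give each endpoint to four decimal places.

(-0.3698, -0.2452)

p̂₁ = 0.30481, p̂₂ = 0.61230, so the observed difference is -0.30749.
Unpooled SE = √(p̂₁(1−p̂₁)/n₁ + p̂₂(1−p̂₂)/n₂) = √(0.000377722 + 0.000339611) = 0.026783.
For 98% confidence, z* = 2.326. Margin of error = 0.06230.
Interval: -0.30749 ± 0.06230 → (-0.3698, -0.2452).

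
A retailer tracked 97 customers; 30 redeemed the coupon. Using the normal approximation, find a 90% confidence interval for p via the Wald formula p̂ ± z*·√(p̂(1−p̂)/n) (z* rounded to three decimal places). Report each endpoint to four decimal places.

(0.2321, 0.3865)

Sample proportion p̂ = 30/97 = 0.30928.
Standard error of p̂: √(0.213625/97) = √0.002202322 = 0.046929.
z* = 1.645 at the 90% level.
Margin of error: 1.645 × 0.046929 = 0.07720.
So the interval runs from 0.2321 to 0.3865.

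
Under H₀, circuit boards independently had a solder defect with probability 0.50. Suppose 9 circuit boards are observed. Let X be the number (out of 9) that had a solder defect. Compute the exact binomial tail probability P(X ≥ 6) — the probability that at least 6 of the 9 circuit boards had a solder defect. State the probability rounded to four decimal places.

P = 0.2539

X is binomial with n = 9 and p = 0.50.
P(X ≥ 6) = C(9,6)·0.50^6·0.50^3 + C(9,7)·0.50^7·0.50^2 + C(9,8)·0.50^8·0.50^1 + C(9,9)·0.50^9·0.50^0.
= 0.164062 + 0.070312 + 0.017578 + 0.001953 = 0.2539.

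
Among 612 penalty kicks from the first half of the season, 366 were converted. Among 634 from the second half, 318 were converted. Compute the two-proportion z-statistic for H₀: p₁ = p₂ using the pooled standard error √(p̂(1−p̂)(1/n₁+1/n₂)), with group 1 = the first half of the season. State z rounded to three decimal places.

z = 3.421

Sample proportions: p̂₁ = 366/612 = 0.59804 and p̂₂ = 318/634 = 0.50158.
Pooling: p̂ = 684/1246 = 0.54896.
SE = √[p̂(1−p̂)(1/n₁+1/n₂)] = √[0.54896·0.45104·(1/612+1/634)] ≈ 0.028198.
z = (p̂₁ − p̂₂)/SE = (0.59804 − 0.50158)/0.028198 = 0.09646/0.028198 = 3.421.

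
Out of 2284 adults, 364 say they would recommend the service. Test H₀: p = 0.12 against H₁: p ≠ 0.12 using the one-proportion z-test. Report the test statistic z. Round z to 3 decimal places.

The sample proportion is 364/2284 = 0.15937.
Under H₀, SE = √(p₀(1−p₀)/n) = √(0.12·0.88/2284) = √0.000046235 = 0.006800.
z = (0.15937 − 0.12)/0.006800 = 0.03937/0.006800 = 5.790.

z = 5.790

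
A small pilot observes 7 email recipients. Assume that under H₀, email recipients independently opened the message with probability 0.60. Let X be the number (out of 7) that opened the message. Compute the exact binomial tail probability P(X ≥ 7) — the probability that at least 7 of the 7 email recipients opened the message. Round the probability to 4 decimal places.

X ~ Binomial(n=7, p=0.60).
P(X ≥ 7) = C(7,7)·0.60^7·0.40^0.
= 0.027994 = 0.0280.

P = 0.0280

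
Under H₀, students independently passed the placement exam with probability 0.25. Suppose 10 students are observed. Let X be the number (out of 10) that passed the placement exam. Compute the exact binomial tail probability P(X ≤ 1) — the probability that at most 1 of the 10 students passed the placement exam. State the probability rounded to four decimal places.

P = 0.2440

X ~ Binomial(n=10, p=0.25).
P(X ≤ 1) = C(10,0)·0.25^0·0.75^10 + C(10,1)·0.25^1·0.75^9.
= 0.056314 + 0.187712 = 0.2440.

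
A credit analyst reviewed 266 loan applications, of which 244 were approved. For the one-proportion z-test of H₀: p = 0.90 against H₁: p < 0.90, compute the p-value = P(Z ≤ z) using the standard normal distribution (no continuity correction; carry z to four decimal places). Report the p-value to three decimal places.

p-value = 0.826

With x = 244 successes in n = 266, p̂ = 0.91729.
Null standard error: √(0.90·0.10/266) = √0.000338346 = 0.018394.
Test statistic (full precision, shown to 4 dp): z = (244/266 − 0.90)/SE₀ ≈ 0.9401.
p-value = P(Z ≤ z) with z = 0.9401 → 0.826.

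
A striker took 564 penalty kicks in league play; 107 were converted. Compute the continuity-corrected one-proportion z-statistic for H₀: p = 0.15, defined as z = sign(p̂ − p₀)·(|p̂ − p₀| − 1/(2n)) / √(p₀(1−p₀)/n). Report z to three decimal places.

z = 2.583

With x = 107 successes in n = 564, p̂ = 0.18972. p̂ − p₀ = 0.039716.
Continuity correction 1/(2n) = 1/1128 = 0.000887.
Corrected numerator: |0.039716| − 0.000887 = 0.038829.
Under H₀, SE = √(p₀(1−p₀)/n) = √(0.15·0.85/564) = √0.000226064 = 0.015035.
z = (+)0.038829/0.015035 = 2.583.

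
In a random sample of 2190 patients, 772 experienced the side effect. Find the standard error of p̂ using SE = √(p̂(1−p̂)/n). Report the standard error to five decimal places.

Sample proportion p̂ = 772/2190 = 0.35251.
p̂(1−p̂) = 0.35251·0.64749 = 0.228247.
SE = √(0.228247/2190) = √0.000104222 = 0.01021.

SE = 0.01021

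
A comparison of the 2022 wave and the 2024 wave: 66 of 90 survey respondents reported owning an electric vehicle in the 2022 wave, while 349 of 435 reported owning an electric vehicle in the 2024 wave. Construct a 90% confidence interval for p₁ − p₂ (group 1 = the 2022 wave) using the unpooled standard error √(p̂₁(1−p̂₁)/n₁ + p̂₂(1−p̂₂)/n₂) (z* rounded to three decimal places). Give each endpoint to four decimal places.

p̂₁ = 0.73333, p̂₂ = 0.80230, so the observed difference is -0.06897.
SE = √(0.002172840 + 0.000364633) = √0.002537473 = 0.050373.
z* = 1.645 at the 90% level. Margin = 1.645·0.050373 = 0.08286.
Interval: -0.06897 ± 0.08286 → (-0.1518, 0.0139).

(-0.1518, 0.0139)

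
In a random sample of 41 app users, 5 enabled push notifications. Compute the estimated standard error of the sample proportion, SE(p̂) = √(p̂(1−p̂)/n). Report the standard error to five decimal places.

With x = 5 successes in n = 41, p̂ = 0.12195.
p̂(1−p̂) = 0.12195·0.87805 = 0.107078.
SE = √(0.107078/41) = √0.002611659 = 0.05110.

SE = 0.05110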